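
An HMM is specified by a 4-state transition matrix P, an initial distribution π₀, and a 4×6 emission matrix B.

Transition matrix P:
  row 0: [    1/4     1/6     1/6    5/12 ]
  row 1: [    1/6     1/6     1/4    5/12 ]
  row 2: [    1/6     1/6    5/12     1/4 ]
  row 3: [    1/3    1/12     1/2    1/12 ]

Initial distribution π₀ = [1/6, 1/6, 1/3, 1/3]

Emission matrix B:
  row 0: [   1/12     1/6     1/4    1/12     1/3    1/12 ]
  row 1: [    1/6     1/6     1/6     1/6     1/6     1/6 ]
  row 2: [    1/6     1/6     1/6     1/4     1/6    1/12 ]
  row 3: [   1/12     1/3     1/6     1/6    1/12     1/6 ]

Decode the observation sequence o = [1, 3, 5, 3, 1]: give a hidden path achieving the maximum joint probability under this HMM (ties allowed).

path = [3, 2, 3, 2, 3]

t=0: δ = [2.778e-02, 2.778e-02, 5.556e-02, 1.111e-01]  (obs o_0=1)
t=1: δ = [3.086e-03, 1.543e-03, 1.389e-02, 2.315e-03]  ψ = [3, 2, 3, 2]  (obs o_1=3)
t=2: δ = [1.929e-04, 3.858e-04, 4.823e-04, 5.787e-04]  ψ = [2, 2, 2, 2]  (obs o_2=5)
t=3: δ = [1.608e-05, 1.340e-05, 7.234e-05, 2.679e-05]  ψ = [3, 2, 3, 1]  (obs o_3=3)
t=4: δ = [2.009e-06, 2.009e-06, 5.023e-06, 6.028e-06]  ψ = [2, 2, 2, 2]  (obs o_4=1)
backtrack: best end state = 3; path = [3, 2, 3, 2, 3]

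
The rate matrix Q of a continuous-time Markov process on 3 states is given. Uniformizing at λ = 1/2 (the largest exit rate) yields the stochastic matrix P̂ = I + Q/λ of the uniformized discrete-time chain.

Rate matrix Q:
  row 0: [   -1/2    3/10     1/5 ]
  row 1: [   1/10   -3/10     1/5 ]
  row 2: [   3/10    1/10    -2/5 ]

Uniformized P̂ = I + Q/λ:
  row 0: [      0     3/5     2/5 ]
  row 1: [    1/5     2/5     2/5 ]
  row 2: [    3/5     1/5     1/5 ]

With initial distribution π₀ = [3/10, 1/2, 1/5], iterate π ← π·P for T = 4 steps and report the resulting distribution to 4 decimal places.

π = [0.2795, 0.3874, 0.3331]

t=0: π = [0.3000, 0.5000, 0.2000]
t=1: π = [0.2200, 0.4200, 0.3600]
t=2: π = [0.3000, 0.3720, 0.3280]
t=3: π = [0.2712, 0.3944, 0.3344]
t=4: π = [0.2795, 0.3874, 0.3331]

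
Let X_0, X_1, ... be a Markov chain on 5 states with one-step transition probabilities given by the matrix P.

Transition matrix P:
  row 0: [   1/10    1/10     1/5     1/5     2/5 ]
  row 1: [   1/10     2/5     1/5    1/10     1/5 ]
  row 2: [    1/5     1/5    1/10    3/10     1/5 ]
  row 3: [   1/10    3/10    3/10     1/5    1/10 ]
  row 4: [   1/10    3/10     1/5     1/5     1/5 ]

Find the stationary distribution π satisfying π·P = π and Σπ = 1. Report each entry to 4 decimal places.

Balance equations π_j = Σ_i π_i·P[i][j]:
  π_0 = 1/10·π_0 + 1/10·π_1 + 1/5·π_2 + 1/10·π_3 + 1/10·π_4
  π_1 = 1/10·π_0 + 2/5·π_1 + 1/5·π_2 + 3/10·π_3 + 3/10·π_4
  π_2 = 1/5·π_0 + 1/5·π_1 + 1/10·π_2 + 3/10·π_3 + 1/5·π_4
  π_3 = 1/5·π_0 + 1/10·π_1 + 3/10·π_2 + 1/5·π_3 + 1/5·π_4
  normalize: π_0 + π_1 + π_2 + π_3 + π_4 = 1
Solving the linear system gives exactly π = [1175/9798, 1394/4899, 976/4899, 938/4899, 669/3266].

π = [0.1199, 0.2845, 0.1992, 0.1915, 0.2048]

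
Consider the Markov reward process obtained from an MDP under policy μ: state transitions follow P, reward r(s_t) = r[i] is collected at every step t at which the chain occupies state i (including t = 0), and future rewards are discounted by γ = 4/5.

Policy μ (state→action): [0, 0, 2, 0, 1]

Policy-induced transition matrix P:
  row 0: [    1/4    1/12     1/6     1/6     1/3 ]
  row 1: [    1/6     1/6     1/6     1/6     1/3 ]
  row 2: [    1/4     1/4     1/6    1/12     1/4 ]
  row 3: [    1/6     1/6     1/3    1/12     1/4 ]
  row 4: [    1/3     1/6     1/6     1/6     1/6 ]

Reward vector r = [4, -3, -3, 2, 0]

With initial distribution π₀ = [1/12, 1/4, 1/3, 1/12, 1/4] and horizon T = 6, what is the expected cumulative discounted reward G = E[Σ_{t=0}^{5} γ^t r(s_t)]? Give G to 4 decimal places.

t=0: π = [0.0833, 0.2500, 0.3333, 0.0833, 0.2500], E[r] = -1.2500, γ^t·E[r] = -1.250000, running G = -1.250000
t=1: π = [0.2431, 0.1875, 0.1806, 0.1319, 0.2569], E[r] = 0.1319, γ^t·E[r] = 0.105556, running G = -1.144444
t=2: π = [0.2448, 0.1615, 0.1887, 0.1406, 0.2645], E[r] = 0.2101, γ^t·E[r] = 0.134444, running G = -1.010000
t=3: π = [0.2469, 0.1620, 0.1901, 0.1392, 0.2618], E[r] = 0.2096, γ^t·E[r] = 0.107333, running G = -0.902667
t=4: π = [0.2467, 0.1619, 0.1899, 0.1392, 0.2623], E[r] = 0.2099, γ^t·E[r] = 0.085970, running G = -0.816696
t=5: π = [0.2468, 0.1619, 0.1899, 0.1392, 0.2622], E[r] = 0.2101, γ^t·E[r] = 0.068851, running G = -0.747845

G = -0.7478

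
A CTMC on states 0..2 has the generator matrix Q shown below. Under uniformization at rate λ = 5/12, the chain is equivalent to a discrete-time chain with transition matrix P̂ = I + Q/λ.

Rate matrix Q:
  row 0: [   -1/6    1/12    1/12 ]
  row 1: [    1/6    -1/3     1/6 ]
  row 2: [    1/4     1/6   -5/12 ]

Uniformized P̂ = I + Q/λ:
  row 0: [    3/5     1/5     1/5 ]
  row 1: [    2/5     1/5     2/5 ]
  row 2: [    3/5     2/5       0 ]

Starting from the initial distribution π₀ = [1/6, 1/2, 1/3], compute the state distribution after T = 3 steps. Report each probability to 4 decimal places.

π = [0.5507, 0.2413, 0.2080]

t=0: π = [0.1667, 0.5000, 0.3333]
t=1: π = [0.5000, 0.2667, 0.2333]
t=2: π = [0.5467, 0.2467, 0.2067]
t=3: π = [0.5507, 0.2413, 0.2080]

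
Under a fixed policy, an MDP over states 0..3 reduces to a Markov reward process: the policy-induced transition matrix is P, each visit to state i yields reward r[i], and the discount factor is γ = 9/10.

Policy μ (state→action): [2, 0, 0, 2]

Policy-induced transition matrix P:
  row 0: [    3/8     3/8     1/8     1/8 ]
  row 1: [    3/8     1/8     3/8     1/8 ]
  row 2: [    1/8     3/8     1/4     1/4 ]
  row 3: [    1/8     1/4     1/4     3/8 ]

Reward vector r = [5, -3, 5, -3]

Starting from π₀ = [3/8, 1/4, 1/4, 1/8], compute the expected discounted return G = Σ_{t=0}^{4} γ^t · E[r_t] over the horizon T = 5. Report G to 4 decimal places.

G = 5.4886

t=0: π = [0.3750, 0.2500, 0.2500, 0.1250], E[r] = 2.0000, γ^t·E[r] = 2.000000, running G = 2.000000
t=1: π = [0.2813, 0.2969, 0.2344, 0.1875], E[r] = 1.1250, γ^t·E[r] = 1.012500, running G = 3.012500
t=2: π = [0.2695, 0.2773, 0.2520, 0.2012], E[r] = 1.1719, γ^t·E[r] = 0.949219, running G = 3.961719
t=3: π = [0.2617, 0.2805, 0.2510, 0.2068], E[r] = 1.1016, γ^t·E[r] = 0.803039, running G = 4.764758
t=4: π = [0.2606, 0.2790, 0.2523, 0.2081], E[r] = 1.1033, γ^t·E[r] = 0.723856, running G = 5.488614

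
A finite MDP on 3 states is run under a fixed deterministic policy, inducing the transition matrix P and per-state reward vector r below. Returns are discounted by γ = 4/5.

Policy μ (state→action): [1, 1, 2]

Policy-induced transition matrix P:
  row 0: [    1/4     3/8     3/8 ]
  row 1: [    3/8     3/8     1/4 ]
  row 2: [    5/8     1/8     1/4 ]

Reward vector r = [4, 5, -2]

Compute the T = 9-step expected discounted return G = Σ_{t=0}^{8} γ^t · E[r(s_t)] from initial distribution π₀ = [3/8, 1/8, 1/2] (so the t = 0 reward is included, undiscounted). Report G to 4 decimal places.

t=0: π = [0.3750, 0.1250, 0.5000], E[r] = 1.1250, γ^t·E[r] = 1.125000, running G = 1.125000
t=1: π = [0.4531, 0.2500, 0.2969], E[r] = 2.4688, γ^t·E[r] = 1.975000, running G = 3.100000
t=2: π = [0.3926, 0.3008, 0.3066], E[r] = 2.4609, γ^t·E[r] = 1.575000, running G = 4.675000
t=3: π = [0.4026, 0.2983, 0.2991], E[r] = 2.5039, γ^t·E[r] = 1.282000, running G = 5.957000
t=4: π = [0.3994, 0.3002, 0.3003], E[r] = 2.4983, γ^t·E[r] = 1.023300, running G = 6.980300
t=5: π = [0.4002, 0.2999, 0.2999], E[r] = 2.5003, γ^t·E[r] = 0.819310, running G = 7.799610
t=6: π = [0.4000, 0.3000, 0.3000], E[r] = 2.4999, γ^t·E[r] = 0.655335, running G = 8.454945
t=7: π = [0.4000, 0.3000, 0.3000], E[r] = 2.5000, γ^t·E[r] = 0.524293, running G = 8.979238
t=8: π = [0.4000, 0.3000, 0.3000], E[r] = 2.5000, γ^t·E[r] = 0.419429, running G = 9.398667

G = 9.3987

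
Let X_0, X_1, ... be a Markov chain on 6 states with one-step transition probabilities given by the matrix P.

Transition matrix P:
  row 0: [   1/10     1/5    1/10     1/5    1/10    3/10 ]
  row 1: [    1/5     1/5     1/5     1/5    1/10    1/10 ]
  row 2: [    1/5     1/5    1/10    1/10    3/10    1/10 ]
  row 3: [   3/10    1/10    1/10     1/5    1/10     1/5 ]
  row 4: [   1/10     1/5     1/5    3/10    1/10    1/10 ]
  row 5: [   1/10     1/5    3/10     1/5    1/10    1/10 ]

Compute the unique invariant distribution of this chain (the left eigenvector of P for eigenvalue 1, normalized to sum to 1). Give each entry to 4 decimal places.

π = [0.1737, 0.1803, 0.1622, 0.1970, 0.1324, 0.1544]

Balance equations π_j = Σ_i π_i·P[i][j]:
  π_0 = 1/10·π_0 + 1/5·π_1 + 1/5·π_2 + 3/10·π_3 + 1/10·π_4 + 1/10·π_5
  π_1 = 1/5·π_0 + 1/5·π_1 + 1/5·π_2 + 1/10·π_3 + 1/5·π_4 + 1/5·π_5
  π_2 = 1/10·π_0 + 1/5·π_1 + 1/10·π_2 + 1/10·π_3 + 1/5·π_4 + 3/10·π_5
  π_3 = 1/5·π_0 + 1/5·π_1 + 1/10·π_2 + 1/5·π_3 + 3/10·π_4 + 1/5·π_5
  π_4 = 1/10·π_0 + 1/10·π_1 + 3/10·π_2 + 1/10·π_3 + 1/10·π_4 + 1/10·π_5
  normalize: π_0 + π_1 + π_2 + π_3 + π_4 + π_5 = 1
Solving the linear system gives exactly π = [663/3818, 5507/30544, 4953/30544, 3009/15272, 4045/30544, 4717/30544].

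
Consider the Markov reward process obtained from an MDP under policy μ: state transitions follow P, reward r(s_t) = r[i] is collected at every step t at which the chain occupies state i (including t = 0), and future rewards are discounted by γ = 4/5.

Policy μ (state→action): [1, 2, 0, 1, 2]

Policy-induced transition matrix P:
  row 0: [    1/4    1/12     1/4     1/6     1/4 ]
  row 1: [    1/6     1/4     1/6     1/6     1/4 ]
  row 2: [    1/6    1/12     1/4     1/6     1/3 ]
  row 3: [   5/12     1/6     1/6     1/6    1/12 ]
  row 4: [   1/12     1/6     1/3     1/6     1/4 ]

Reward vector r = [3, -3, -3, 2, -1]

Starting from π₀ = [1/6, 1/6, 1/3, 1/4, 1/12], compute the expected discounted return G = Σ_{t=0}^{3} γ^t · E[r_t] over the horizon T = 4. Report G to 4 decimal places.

G = -1.3133

t=0: π = [0.1667, 0.1667, 0.3333, 0.2500, 0.0833], E[r] = -0.5833, γ^t·E[r] = -0.583333, running G = -0.583333
t=1: π = [0.2361, 0.1389, 0.2222, 0.1667, 0.2361], E[r] = -0.2778, γ^t·E[r] = -0.222222, running G = -0.805556
t=2: π = [0.2083, 0.1400, 0.2442, 0.1667, 0.2407], E[r] = -0.4352, γ^t·E[r] = -0.278519, running G = -1.084074
t=3: π = [0.2056, 0.1406, 0.2445, 0.1667, 0.2426], E[r] = -0.4477, γ^t·E[r] = -0.229235, running G = -1.313309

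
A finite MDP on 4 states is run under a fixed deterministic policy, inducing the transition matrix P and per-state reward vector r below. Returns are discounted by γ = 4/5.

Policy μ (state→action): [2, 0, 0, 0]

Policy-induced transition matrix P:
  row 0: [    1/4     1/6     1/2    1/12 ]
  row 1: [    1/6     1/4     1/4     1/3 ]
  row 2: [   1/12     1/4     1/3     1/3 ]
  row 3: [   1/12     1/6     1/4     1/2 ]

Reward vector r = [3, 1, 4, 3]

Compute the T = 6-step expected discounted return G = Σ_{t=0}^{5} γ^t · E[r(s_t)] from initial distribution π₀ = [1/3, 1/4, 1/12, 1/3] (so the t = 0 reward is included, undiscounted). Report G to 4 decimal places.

t=0: π = [0.3333, 0.2500, 0.0833, 0.3333], E[r] = 2.5833, γ^t·E[r] = 2.583333, running G = 2.583333
t=1: π = [0.1597, 0.1944, 0.3403, 0.3056], E[r] = 2.9514, γ^t·E[r] = 2.361111, running G = 4.944444
t=2: π = [0.1262, 0.2112, 0.3183, 0.3443], E[r] = 2.8958, γ^t·E[r] = 1.853333, running G = 6.797778
t=3: π = [0.1220, 0.2108, 0.3081, 0.3592], E[r] = 2.8865, γ^t·E[r] = 1.477877, running G = 8.275654
t=4: π = [0.1212, 0.2099, 0.3062, 0.3627], E[r] = 2.8864, γ^t·E[r] = 1.182250, running G = 9.457905
t=5: π = [0.1210, 0.2097, 0.3058, 0.3635], E[r] = 2.8865, γ^t·E[r] = 0.945840, running G = 10.403745

G = 10.4037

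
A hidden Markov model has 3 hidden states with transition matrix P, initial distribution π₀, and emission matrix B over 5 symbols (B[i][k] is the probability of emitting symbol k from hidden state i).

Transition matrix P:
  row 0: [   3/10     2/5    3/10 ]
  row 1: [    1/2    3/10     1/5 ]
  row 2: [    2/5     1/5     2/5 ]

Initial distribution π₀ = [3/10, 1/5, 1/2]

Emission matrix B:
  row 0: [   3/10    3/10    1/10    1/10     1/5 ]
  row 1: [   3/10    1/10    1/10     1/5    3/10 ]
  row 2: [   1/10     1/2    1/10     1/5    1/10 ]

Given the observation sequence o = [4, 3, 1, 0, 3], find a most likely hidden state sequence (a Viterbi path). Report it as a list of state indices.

path = [2, 2, 2, 0, 1]

t=0: δ = [6.000e-02, 6.000e-02, 5.000e-02]  (obs o_0=4)
t=1: δ = [3.000e-03, 4.800e-03, 4.000e-03]  ψ = [1, 0, 2]  (obs o_1=3)
t=2: δ = [7.200e-04, 1.440e-04, 8.000e-04]  ψ = [1, 1, 2]  (obs o_2=1)
t=3: δ = [9.600e-05, 8.640e-05, 3.200e-05]  ψ = [2, 0, 2]  (obs o_3=0)
t=4: δ = [4.320e-06, 7.680e-06, 5.760e-06]  ψ = [1, 0, 0]  (obs o_4=3)
backtrack: best end state = 1; path = [2, 2, 2, 0, 1]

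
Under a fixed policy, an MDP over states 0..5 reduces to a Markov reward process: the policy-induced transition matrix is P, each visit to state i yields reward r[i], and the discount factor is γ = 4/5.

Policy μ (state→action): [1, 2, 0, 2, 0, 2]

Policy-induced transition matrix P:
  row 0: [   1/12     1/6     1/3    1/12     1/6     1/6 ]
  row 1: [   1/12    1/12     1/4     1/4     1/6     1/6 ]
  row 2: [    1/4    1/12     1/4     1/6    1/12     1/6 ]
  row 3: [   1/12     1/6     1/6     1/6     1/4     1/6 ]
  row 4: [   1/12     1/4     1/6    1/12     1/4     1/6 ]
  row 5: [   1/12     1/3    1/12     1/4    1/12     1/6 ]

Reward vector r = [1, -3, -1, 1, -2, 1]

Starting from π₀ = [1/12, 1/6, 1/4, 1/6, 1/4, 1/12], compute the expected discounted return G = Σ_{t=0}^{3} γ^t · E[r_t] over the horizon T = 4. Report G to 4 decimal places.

G = -2.0994

t=0: π = [0.0833, 0.1667, 0.2500, 0.1667, 0.2500, 0.0833], E[r] = -0.9167, γ^t·E[r] = -0.916667, running G = -0.916667
t=1: π = [0.1250, 0.1667, 0.2083, 0.1597, 0.1736, 0.1667], E[r] = -0.6042, γ^t·E[r] = -0.483333, running G = -1.400000
t=2: π = [0.1181, 0.1777, 0.2049, 0.1696, 0.1632, 0.1667], E[r] = -0.6100, γ^t·E[r] = -0.390370, running G = -1.790370
t=3: π = [0.1175, 0.1762, 0.2043, 0.1719, 0.1634, 0.1667], E[r] = -0.6036, γ^t·E[r] = -0.309062, running G = -2.099432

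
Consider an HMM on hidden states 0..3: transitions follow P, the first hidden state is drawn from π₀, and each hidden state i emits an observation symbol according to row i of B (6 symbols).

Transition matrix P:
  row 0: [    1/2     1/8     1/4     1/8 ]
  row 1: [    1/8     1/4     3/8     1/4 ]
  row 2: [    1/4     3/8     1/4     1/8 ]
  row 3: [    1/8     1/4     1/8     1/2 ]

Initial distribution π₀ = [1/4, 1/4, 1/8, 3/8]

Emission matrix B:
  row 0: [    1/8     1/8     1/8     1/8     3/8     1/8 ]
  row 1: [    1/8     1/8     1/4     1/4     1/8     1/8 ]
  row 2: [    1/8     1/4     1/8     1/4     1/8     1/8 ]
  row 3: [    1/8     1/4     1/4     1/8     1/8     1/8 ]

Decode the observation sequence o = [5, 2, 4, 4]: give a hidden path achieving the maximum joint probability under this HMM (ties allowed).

path = [0, 0, 0, 0]

t=0: δ = [3.125e-02, 3.125e-02, 1.562e-02, 4.688e-02]  (obs o_0=5)
t=1: δ = [1.953e-03, 2.930e-03, 1.465e-03, 5.859e-03]  ψ = [0, 3, 1, 3]  (obs o_1=2)
t=2: δ = [3.662e-04, 1.831e-04, 1.373e-04, 3.662e-04]  ψ = [0, 3, 1, 3]  (obs o_2=4)
t=3: δ = [6.866e-05, 1.144e-05, 1.144e-05, 2.289e-05]  ψ = [0, 3, 0, 3]  (obs o_3=4)
backtrack: best end state = 0; path = [0, 0, 0, 0]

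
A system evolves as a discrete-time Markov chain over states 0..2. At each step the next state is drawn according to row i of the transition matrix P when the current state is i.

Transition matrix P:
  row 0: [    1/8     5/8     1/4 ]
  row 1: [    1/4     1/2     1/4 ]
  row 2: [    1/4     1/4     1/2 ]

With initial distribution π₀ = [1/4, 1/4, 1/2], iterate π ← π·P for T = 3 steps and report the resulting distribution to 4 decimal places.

π = [0.2222, 0.4419, 0.3359]

t=0: π = [0.2500, 0.2500, 0.5000]
t=1: π = [0.2188, 0.4063, 0.3750]
t=2: π = [0.2227, 0.4336, 0.3438]
t=3: π = [0.2222, 0.4419, 0.3359]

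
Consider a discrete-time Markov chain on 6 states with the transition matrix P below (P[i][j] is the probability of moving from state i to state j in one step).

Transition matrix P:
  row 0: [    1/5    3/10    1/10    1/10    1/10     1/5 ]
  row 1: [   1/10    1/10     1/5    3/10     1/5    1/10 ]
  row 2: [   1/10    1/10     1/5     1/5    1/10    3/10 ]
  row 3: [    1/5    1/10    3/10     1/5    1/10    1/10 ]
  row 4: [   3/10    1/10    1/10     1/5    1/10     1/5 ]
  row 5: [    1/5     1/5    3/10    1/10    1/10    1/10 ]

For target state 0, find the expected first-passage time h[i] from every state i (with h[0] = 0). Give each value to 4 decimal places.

h = [0.0000, 6.1525, 6.2286, 5.7021, 5.0311, 5.7471]

First-step conditioning: h[0] = 0; for i ≠ 0, h[i] = 1 + Σ_k P[i][k]·h[k].
  h[1] = 1 + 1/10·h[1] + 1/5·h[2] + 3/10·h[3] + 1/5·h[4] + 1/10·h[5]
  h[2] = 1 + 1/10·h[1] + 1/5·h[2] + 1/5·h[3] + 1/10·h[4] + 3/10·h[5]
  h[3] = 1 + 1/10·h[1] + 3/10·h[2] + 1/5·h[3] + 1/10·h[4] + 1/10·h[5]
  h[4] = 1 + 1/10·h[1] + 1/10·h[2] + 1/5·h[3] + 1/10·h[4] + 1/5·h[5]
  h[5] = 1 + 1/5·h[1] + 3/10·h[2] + 1/10·h[3] + 1/10·h[4] + 1/10·h[5]
Solving the 5×5 linear system over states ≠ 0 gives exactly h = [0, 19805/3219, 20050/3219, 18355/3219, 16195/3219, 500/87] (h[0] = 0 is the target).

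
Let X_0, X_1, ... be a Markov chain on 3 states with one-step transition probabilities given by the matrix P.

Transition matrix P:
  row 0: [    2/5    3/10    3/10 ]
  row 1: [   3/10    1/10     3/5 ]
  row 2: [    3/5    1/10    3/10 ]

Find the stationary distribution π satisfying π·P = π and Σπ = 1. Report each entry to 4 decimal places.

Balance equations π_j = Σ_i π_i·P[i][j]:
  π_0 = 2/5·π_0 + 3/10·π_1 + 3/5·π_2
  π_1 = 3/10·π_0 + 1/10·π_1 + 1/10·π_2
  normalize: π_0 + π_1 + π_2 = 1
Solving the linear system gives exactly π = [19/42, 4/21, 5/14].

π = [0.4524, 0.1905, 0.3571]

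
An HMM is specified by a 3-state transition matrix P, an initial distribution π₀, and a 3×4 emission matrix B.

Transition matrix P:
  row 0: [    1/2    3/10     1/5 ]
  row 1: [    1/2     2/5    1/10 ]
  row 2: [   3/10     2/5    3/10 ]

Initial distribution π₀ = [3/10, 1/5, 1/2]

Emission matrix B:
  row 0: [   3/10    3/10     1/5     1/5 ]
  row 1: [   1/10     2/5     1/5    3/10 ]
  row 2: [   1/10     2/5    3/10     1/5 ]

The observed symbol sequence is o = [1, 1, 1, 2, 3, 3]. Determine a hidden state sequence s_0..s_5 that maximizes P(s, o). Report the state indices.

t=0: δ = [9.000e-02, 8.000e-02, 2.000e-01]  (obs o_0=1)
t=1: δ = [1.800e-02, 3.200e-02, 2.400e-02]  ψ = [2, 2, 2]  (obs o_1=1)
t=2: δ = [4.800e-03, 5.120e-03, 2.880e-03]  ψ = [1, 1, 2]  (obs o_2=1)
t=3: δ = [5.120e-04, 4.096e-04, 2.880e-04]  ψ = [1, 1, 0]  (obs o_3=2)
t=4: δ = [5.120e-05, 4.915e-05, 2.048e-05]  ψ = [0, 1, 0]  (obs o_4=3)
t=5: δ = [5.120e-06, 5.898e-06, 2.048e-06]  ψ = [0, 1, 0]  (obs o_5=3)
backtrack: best end state = 1; path = [2, 1, 1, 1, 1, 1]

path = [2, 1, 1, 1, 1, 1]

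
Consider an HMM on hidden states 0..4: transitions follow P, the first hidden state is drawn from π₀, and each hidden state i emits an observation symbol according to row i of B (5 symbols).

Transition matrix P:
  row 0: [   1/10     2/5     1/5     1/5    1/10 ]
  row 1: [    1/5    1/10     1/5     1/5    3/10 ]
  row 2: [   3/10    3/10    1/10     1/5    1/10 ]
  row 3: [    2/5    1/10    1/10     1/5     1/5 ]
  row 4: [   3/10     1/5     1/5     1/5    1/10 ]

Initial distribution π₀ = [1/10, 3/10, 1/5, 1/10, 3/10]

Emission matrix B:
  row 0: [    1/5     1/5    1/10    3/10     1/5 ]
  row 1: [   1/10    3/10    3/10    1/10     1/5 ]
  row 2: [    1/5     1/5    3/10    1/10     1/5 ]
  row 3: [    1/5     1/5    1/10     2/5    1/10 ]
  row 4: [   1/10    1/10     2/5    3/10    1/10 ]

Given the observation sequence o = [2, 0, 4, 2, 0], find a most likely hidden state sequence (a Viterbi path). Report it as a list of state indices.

t=0: δ = [1.000e-02, 9.000e-02, 6.000e-02, 1.000e-02, 1.200e-01]  (obs o_0=2)
t=1: δ = [7.200e-03, 2.400e-03, 4.800e-03, 4.800e-03, 2.700e-03]  ψ = [4, 4, 4, 4, 1]  (obs o_1=0)
t=2: δ = [3.840e-04, 5.760e-04, 2.880e-04, 1.440e-04, 9.600e-05]  ψ = [3, 0, 0, 0, 3]  (obs o_2=4)
t=3: δ = [1.152e-05, 4.608e-05, 3.456e-05, 1.152e-05, 6.912e-05]  ψ = [1, 0, 1, 1, 1]  (obs o_3=2)
t=4: δ = [4.147e-06, 1.382e-06, 2.765e-06, 2.765e-06, 1.382e-06]  ψ = [4, 4, 4, 4, 1]  (obs o_4=0)
backtrack: best end state = 0; path = [4, 0, 1, 4, 0]

path = [4, 0, 1, 4, 0]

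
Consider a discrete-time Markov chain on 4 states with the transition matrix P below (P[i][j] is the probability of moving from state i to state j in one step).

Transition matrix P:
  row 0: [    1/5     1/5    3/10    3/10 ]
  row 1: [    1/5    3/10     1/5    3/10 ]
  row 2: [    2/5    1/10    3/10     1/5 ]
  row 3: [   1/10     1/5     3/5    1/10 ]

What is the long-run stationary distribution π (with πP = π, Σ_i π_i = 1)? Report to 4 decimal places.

Balance equations π_j = Σ_i π_i·P[i][j]:
  π_0 = 1/5·π_0 + 1/5·π_1 + 2/5·π_2 + 1/10·π_3
  π_1 = 1/5·π_0 + 3/10·π_1 + 1/10·π_2 + 1/5·π_3
  π_2 = 3/10·π_0 + 1/5·π_1 + 3/10·π_2 + 3/5·π_3
  normalize: π_0 + π_1 + π_2 + π_3 = 1
Solving the linear system gives exactly π = [271/1095, 67/365, 127/365, 242/1095].

π = [0.2475, 0.1836, 0.3479, 0.2210]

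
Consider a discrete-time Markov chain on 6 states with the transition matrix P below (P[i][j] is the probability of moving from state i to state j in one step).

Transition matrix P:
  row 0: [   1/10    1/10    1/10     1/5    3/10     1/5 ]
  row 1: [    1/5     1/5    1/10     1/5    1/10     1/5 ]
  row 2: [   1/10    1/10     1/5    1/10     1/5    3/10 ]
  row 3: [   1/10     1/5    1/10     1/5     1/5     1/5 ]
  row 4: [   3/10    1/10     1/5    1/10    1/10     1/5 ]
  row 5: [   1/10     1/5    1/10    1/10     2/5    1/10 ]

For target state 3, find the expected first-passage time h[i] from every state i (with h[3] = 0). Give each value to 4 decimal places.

h = [6.9633, 6.8199, 7.7407, 0.0000, 7.6083, 7.6419]

First-step conditioning: h[3] = 0; for i ≠ 3, h[i] = 1 + Σ_k P[i][k]·h[k].
  h[0] = 1 + 1/10·h[0] + 1/10·h[1] + 1/10·h[2] + 3/10·h[4] + 1/5·h[5]
  h[1] = 1 + 1/5·h[0] + 1/5·h[1] + 1/10·h[2] + 1/10·h[4] + 1/5·h[5]
  h[2] = 1 + 1/10·h[0] + 1/10·h[1] + 1/5·h[2] + 1/5·h[4] + 3/10·h[5]
  h[4] = 1 + 3/10·h[0] + 1/10·h[1] + 1/5·h[2] + 1/10·h[4] + 1/5·h[5]
  h[5] = 1 + 1/10·h[0] + 1/5·h[1] + 1/10·h[2] + 2/5·h[4] + 1/10·h[5]
Solving the 5×5 linear system over states ≠ 3 gives exactly h = [107840/15487, 105620/15487, 119880/15487, 0, 117830/15487, 118350/15487] (h[3] = 0 is the target).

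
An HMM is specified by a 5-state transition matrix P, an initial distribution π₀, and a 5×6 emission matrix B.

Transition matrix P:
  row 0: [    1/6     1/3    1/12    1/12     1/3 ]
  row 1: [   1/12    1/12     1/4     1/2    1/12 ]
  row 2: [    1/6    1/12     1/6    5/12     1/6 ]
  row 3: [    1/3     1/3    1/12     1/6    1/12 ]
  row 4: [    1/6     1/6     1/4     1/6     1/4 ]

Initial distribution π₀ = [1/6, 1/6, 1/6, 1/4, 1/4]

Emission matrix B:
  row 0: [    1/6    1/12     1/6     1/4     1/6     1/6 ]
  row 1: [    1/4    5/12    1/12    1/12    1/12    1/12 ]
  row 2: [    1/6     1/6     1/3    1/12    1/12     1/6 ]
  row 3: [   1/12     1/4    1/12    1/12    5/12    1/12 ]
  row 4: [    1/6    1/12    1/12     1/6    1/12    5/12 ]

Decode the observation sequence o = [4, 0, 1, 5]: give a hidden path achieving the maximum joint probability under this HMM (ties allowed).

t=0: δ = [2.778e-02, 1.389e-02, 1.389e-02, 1.042e-01, 2.083e-02]  (obs o_0=4)
t=1: δ = [5.787e-03, 8.681e-03, 1.447e-03, 1.447e-03, 1.543e-03]  ψ = [3, 3, 3, 3, 0]  (obs o_1=0)
t=2: δ = [8.038e-05, 8.038e-04, 3.617e-04, 1.085e-03, 1.608e-04]  ψ = [0, 0, 1, 1, 0]  (obs o_2=1)
t=3: δ = [6.028e-05, 3.014e-05, 3.349e-05, 3.349e-05, 3.768e-05]  ψ = [3, 3, 1, 1, 3]  (obs o_3=5)
backtrack: best end state = 0; path = [3, 1, 3, 0]

path = [3, 1, 3, 0]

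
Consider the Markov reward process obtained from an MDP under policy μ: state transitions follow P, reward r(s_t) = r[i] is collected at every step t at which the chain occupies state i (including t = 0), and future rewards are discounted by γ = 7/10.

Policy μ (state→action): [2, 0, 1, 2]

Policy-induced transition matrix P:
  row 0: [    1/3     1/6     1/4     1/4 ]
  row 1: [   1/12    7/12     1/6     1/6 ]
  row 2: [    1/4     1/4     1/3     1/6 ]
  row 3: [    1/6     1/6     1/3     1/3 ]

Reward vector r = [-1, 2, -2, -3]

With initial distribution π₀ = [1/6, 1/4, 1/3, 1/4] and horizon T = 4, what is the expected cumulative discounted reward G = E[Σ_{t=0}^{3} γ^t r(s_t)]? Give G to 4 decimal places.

G = -2.2922

t=0: π = [0.1667, 0.2500, 0.3333, 0.2500], E[r] = -1.0833, γ^t·E[r] = -1.083333, running G = -1.083333
t=1: π = [0.2014, 0.2986, 0.2778, 0.2222], E[r] = -0.8264, γ^t·E[r] = -0.578472, running G = -1.661806
t=2: π = [0.1985, 0.3142, 0.2668, 0.2205], E[r] = -0.7650, γ^t·E[r] = -0.374873, running G = -2.036678
t=3: π = [0.1958, 0.3198, 0.2644, 0.2200], E[r] = -0.7448, γ^t·E[r] = -0.255480, running G = -2.292158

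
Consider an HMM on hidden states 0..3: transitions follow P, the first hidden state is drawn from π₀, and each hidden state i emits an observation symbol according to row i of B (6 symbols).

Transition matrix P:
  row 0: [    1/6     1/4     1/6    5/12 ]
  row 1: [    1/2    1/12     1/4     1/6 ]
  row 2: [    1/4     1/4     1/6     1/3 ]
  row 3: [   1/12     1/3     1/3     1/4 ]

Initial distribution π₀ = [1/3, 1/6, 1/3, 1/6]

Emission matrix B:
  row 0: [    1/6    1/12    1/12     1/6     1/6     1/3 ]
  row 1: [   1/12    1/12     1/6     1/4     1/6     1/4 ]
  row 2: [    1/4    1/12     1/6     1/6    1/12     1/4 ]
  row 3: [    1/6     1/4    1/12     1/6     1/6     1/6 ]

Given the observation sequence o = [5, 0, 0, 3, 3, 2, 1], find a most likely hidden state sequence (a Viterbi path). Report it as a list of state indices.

path = [0, 3, 2, 3, 1, 0, 3]

t=0: δ = [1.111e-01, 4.167e-02, 8.333e-02, 2.778e-02]  (obs o_0=5)
t=1: δ = [3.472e-03, 2.315e-03, 4.630e-03, 7.716e-03]  ψ = [1, 0, 0, 0]  (obs o_1=0)
t=2: δ = [1.929e-04, 2.143e-04, 6.430e-04, 3.215e-04]  ψ = [1, 3, 3, 3]  (obs o_2=0)
t=3: δ = [2.679e-05, 4.019e-05, 1.786e-05, 3.572e-05]  ψ = [2, 2, 2, 2]  (obs o_3=3)
t=4: δ = [3.349e-06, 2.977e-06, 1.985e-06, 1.861e-06]  ψ = [1, 3, 3, 0]  (obs o_4=3)
t=5: δ = [1.240e-07, 1.395e-07, 1.240e-07, 1.163e-07]  ψ = [1, 0, 1, 0]  (obs o_5=2)
t=6: δ = [5.814e-09, 3.230e-09, 3.230e-09, 1.292e-08]  ψ = [1, 3, 3, 0]  (obs o_6=1)
backtrack: best end state = 3; path = [0, 3, 2, 3, 1, 0, 3]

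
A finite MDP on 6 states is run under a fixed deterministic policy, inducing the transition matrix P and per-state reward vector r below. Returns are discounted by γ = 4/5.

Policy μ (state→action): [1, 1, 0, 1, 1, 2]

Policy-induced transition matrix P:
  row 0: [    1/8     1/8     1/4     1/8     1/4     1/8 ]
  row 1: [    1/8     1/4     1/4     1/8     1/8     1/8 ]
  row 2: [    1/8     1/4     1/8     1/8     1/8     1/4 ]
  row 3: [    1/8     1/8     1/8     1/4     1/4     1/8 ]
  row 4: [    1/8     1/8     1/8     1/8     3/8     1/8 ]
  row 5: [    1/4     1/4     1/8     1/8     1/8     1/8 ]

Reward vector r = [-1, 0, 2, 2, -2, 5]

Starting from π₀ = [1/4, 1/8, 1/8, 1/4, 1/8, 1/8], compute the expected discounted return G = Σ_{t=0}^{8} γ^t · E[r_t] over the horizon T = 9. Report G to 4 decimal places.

t=0: π = [0.2500, 0.1250, 0.1250, 0.2500, 0.1250, 0.1250], E[r] = 0.8750, γ^t·E[r] = 0.875000, running G = 0.875000
t=1: π = [0.1406, 0.1719, 0.1719, 0.1563, 0.2188, 0.1406], E[r] = 0.7813, γ^t·E[r] = 0.625000, running G = 1.500000
t=2: π = [0.1426, 0.1855, 0.1641, 0.1445, 0.2168, 0.1465], E[r] = 0.7734, γ^t·E[r] = 0.495000, running G = 1.995000
t=3: π = [0.1433, 0.1870, 0.1660, 0.1431, 0.2151, 0.1455], E[r] = 0.7722, γ^t·E[r] = 0.395375, running G = 2.390375
t=4: π = [0.1432, 0.1873, 0.1663, 0.1429, 0.2146, 0.1458], E[r] = 0.7748, γ^t·E[r] = 0.317350, running G = 2.707725
t=5: π = [0.1432, 0.1874, 0.1663, 0.1429, 0.2144, 0.1458], E[r] = 0.7753, γ^t·E[r] = 0.254036, running G = 2.961761
t=6: π = [0.1432, 0.1874, 0.1663, 0.1429, 0.2144, 0.1458], E[r] = 0.7754, γ^t·E[r] = 0.203260, running G = 3.165022
t=7: π = [0.1432, 0.1874, 0.1663, 0.1429, 0.2144, 0.1458], E[r] = 0.7754, γ^t·E[r] = 0.162616, running G = 3.327637
t=8: π = [0.1432, 0.1874, 0.1663, 0.1429, 0.2143, 0.1458], E[r] = 0.7754, γ^t·E[r] = 0.130094, running G = 3.457731

G = 3.4577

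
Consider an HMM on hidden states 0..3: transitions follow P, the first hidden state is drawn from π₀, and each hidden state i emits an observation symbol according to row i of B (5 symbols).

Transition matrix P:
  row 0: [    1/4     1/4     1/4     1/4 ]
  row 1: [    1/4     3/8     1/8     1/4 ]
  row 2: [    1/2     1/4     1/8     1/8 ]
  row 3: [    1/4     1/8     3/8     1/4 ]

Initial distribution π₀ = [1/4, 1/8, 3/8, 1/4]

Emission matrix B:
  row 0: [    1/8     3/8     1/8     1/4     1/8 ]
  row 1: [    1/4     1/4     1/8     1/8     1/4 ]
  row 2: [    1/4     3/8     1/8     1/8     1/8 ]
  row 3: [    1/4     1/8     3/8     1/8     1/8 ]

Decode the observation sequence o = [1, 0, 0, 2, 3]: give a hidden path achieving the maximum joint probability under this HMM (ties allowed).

path = [2, 1, 1, 3, 0]

t=0: δ = [9.375e-02, 3.125e-02, 1.406e-01, 3.125e-02]  (obs o_0=1)
t=1: δ = [8.789e-03, 8.789e-03, 5.859e-03, 5.859e-03]  ψ = [2, 2, 0, 0]  (obs o_1=0)
t=2: δ = [3.662e-04, 8.240e-04, 5.493e-04, 5.493e-04]  ψ = [2, 1, 0, 0]  (obs o_2=0)
t=3: δ = [3.433e-05, 3.862e-05, 2.575e-05, 7.725e-05]  ψ = [2, 1, 3, 1]  (obs o_3=2)
t=4: δ = [4.828e-06, 1.810e-06, 3.621e-06, 2.414e-06]  ψ = [3, 1, 3, 3]  (obs o_4=3)
backtrack: best end state = 0; path = [2, 1, 1, 3, 0]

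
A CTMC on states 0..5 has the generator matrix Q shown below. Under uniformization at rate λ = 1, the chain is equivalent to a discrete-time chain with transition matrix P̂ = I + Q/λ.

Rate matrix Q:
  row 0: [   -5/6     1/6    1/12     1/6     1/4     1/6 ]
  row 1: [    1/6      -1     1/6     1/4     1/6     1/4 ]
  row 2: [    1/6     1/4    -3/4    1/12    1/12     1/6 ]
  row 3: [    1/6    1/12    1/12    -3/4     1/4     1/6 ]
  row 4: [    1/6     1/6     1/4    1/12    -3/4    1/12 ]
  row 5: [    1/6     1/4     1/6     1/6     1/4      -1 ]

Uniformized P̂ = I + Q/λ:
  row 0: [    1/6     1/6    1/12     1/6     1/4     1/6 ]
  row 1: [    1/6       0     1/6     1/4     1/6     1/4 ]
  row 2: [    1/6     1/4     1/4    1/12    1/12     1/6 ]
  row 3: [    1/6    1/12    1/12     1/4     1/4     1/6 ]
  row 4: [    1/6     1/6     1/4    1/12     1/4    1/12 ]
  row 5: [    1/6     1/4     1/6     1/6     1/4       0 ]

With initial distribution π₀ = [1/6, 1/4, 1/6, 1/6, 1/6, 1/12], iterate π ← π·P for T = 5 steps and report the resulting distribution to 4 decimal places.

t=0: π = [0.1667, 0.2500, 0.1667, 0.1667, 0.1667, 0.0833]
t=1: π = [0.1667, 0.1319, 0.1667, 0.1736, 0.2014, 0.1597]
t=2: π = [0.1667, 0.1574, 0.1690, 0.1615, 0.2112, 0.1343]
t=3: π = [0.1667, 0.1522, 0.1710, 0.1616, 0.2087, 0.1398]
t=4: π = [0.1667, 0.1537, 0.1710, 0.1612, 0.2088, 0.1387]
t=5: π = [0.1667, 0.1534, 0.1710, 0.1613, 0.2087, 0.1390]

π = [0.1667, 0.1534, 0.1710, 0.1613, 0.2087, 0.1390]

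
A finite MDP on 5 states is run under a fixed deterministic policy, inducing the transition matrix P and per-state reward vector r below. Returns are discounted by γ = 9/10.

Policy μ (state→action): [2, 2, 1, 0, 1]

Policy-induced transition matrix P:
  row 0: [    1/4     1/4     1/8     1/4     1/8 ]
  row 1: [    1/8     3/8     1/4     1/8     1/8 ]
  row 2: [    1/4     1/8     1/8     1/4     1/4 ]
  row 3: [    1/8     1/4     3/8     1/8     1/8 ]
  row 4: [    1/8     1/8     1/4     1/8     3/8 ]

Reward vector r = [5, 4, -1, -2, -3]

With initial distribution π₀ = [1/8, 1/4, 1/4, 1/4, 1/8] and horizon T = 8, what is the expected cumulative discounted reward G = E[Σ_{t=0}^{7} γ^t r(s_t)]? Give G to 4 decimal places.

G = 3.3502

t=0: π = [0.1250, 0.2500, 0.2500, 0.2500, 0.1250], E[r] = 0.5000, γ^t·E[r] = 0.500000, running G = 0.500000
t=1: π = [0.1719, 0.2344, 0.2344, 0.1719, 0.1875], E[r] = 0.6563, γ^t·E[r] = 0.590625, running G = 1.090625
t=2: π = [0.1758, 0.2266, 0.2207, 0.1758, 0.2012], E[r] = 0.6094, γ^t·E[r] = 0.493594, running G = 1.584219
t=3: π = [0.1746, 0.2256, 0.2224, 0.1746, 0.2029], E[r] = 0.5950, γ^t·E[r] = 0.433734, running G = 2.017952
t=4: π = [0.1746, 0.2250, 0.2222, 0.1746, 0.2035], E[r] = 0.5912, γ^t·E[r] = 0.387918, running G = 2.405870
t=5: π = [0.1746, 0.2249, 0.2222, 0.1746, 0.2037], E[r] = 0.5903, γ^t·E[r] = 0.348551, running G = 2.754421
t=6: π = [0.1746, 0.2249, 0.2222, 0.1746, 0.2037], E[r] = 0.5900, γ^t·E[r] = 0.313566, running G = 3.067987
t=7: π = [0.1746, 0.2249, 0.2222, 0.1746, 0.2037], E[r] = 0.5900, γ^t·E[r] = 0.282180, running G = 3.350167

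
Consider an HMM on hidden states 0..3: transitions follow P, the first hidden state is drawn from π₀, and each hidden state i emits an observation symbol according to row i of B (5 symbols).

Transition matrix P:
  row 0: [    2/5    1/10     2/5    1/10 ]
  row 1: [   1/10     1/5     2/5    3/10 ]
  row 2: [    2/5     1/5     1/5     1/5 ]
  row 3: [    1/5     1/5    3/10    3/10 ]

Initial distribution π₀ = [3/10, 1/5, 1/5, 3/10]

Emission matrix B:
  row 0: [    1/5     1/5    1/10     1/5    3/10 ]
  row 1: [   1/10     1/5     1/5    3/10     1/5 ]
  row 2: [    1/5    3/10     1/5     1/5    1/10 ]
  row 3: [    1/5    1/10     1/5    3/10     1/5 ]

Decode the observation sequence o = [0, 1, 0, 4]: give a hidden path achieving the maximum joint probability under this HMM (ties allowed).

path = [0, 2, 0, 0]

t=0: δ = [6.000e-02, 2.000e-02, 4.000e-02, 6.000e-02]  (obs o_0=0)
t=1: δ = [4.800e-03, 2.400e-03, 7.200e-03, 1.800e-03]  ψ = [0, 3, 0, 3]  (obs o_1=1)
t=2: δ = [5.760e-04, 1.440e-04, 3.840e-04, 2.880e-04]  ψ = [2, 2, 0, 2]  (obs o_2=0)
t=3: δ = [6.912e-05, 1.536e-05, 2.304e-05, 1.728e-05]  ψ = [0, 2, 0, 3]  (obs o_3=4)
backtrack: best end state = 0; path = [0, 2, 0, 0]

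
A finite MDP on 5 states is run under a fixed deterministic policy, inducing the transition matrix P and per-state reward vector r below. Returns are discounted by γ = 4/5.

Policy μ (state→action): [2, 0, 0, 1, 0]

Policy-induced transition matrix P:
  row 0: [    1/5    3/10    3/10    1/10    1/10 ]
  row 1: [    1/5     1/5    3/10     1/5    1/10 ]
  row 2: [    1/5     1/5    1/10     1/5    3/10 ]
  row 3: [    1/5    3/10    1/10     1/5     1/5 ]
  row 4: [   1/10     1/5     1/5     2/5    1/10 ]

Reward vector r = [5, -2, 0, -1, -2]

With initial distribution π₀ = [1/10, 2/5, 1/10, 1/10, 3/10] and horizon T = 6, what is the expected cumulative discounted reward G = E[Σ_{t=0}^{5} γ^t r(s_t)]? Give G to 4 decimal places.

t=0: π = [0.1000, 0.4000, 0.1000, 0.1000, 0.3000], E[r] = -1.0000, γ^t·E[r] = -1.000000, running G = -1.000000
t=1: π = [0.1700, 0.2200, 0.2300, 0.2500, 0.1300], E[r] = -0.1000, γ^t·E[r] = -0.080000, running G = -1.080000
t=2: π = [0.1870, 0.2420, 0.1910, 0.2090, 0.1710], E[r] = -0.1000, γ^t·E[r] = -0.064000, running G = -1.144000
t=3: π = [0.1829, 0.2396, 0.2029, 0.2155, 0.1591], E[r] = -0.0984, γ^t·E[r] = -0.050381, running G = -1.194381
t=4: π = [0.1841, 0.2398, 0.2004, 0.2135, 0.1621], E[r] = -0.0970, γ^t·E[r] = -0.039739, running G = -1.234120
t=5: π = [0.1838, 0.2398, 0.2010, 0.2140, 0.1614], E[r] = -0.0975, γ^t·E[r] = -0.031941, running G = -1.266061

G = -1.2661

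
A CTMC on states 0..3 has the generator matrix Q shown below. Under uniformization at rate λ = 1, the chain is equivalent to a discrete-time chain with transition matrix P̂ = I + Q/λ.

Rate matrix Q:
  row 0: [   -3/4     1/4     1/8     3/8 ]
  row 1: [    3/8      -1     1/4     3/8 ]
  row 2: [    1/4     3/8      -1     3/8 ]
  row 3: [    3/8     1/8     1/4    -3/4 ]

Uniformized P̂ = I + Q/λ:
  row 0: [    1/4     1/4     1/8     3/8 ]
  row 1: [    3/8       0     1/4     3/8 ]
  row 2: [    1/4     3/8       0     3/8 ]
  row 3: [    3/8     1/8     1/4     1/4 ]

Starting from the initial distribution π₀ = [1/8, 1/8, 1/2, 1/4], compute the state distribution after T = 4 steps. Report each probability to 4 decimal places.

t=0: π = [0.1250, 0.1250, 0.5000, 0.2500]
t=1: π = [0.2969, 0.2500, 0.1094, 0.3438]
t=2: π = [0.3242, 0.1582, 0.1855, 0.3320]
t=3: π = [0.3113, 0.1921, 0.1631, 0.3335]
t=4: π = [0.3157, 0.1807, 0.1703, 0.3333]

π = [0.3157, 0.1807, 0.1703, 0.3333]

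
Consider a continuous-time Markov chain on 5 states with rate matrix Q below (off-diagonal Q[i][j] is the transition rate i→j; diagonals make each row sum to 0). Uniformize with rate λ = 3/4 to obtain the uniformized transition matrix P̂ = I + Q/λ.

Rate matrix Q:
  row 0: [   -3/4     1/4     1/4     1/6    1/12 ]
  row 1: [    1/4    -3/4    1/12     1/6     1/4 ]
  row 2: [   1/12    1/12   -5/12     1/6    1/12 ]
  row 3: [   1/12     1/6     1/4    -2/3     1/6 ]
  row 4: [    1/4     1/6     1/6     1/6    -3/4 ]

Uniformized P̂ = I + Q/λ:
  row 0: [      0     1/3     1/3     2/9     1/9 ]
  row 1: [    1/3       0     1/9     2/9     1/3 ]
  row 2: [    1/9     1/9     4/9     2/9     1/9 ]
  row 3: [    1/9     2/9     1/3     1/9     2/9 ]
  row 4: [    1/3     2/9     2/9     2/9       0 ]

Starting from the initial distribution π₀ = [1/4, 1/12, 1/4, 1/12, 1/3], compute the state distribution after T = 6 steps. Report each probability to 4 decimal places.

t=0: π = [0.2500, 0.0833, 0.2500, 0.0833, 0.3333]
t=1: π = [0.1759, 0.2037, 0.3056, 0.2130, 0.1019]
t=2: π = [0.1595, 0.1626, 0.3107, 0.1986, 0.1687]
t=3: π = [0.1670, 0.1693, 0.3130, 0.2002, 0.1505]
t=4: π = [0.1636, 0.1684, 0.3138, 0.2000, 0.1542]
t=5: π = [0.1646, 0.1681, 0.3136, 0.2000, 0.1536]
t=6: π = [0.1643, 0.1683, 0.3138, 0.2000, 0.1536]

π = [0.1643, 0.1683, 0.3138, 0.2000, 0.1536]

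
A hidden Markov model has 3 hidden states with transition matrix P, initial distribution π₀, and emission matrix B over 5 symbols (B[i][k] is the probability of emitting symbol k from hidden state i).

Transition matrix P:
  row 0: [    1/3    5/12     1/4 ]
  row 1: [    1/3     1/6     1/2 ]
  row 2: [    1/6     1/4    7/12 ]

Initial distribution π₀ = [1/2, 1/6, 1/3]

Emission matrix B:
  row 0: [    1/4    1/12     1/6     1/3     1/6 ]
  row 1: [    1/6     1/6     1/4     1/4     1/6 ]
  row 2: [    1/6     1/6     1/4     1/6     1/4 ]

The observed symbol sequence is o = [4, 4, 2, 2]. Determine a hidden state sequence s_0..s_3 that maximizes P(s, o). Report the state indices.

t=0: δ = [8.333e-02, 2.778e-02, 8.333e-02]  (obs o_0=4)
t=1: δ = [4.630e-03, 5.787e-03, 1.215e-02]  ψ = [0, 0, 2]  (obs o_1=4)
t=2: δ = [3.376e-04, 7.595e-04, 1.772e-03]  ψ = [2, 2, 2]  (obs o_2=2)
t=3: δ = [4.923e-05, 1.108e-04, 2.585e-04]  ψ = [2, 2, 2]  (obs o_3=2)
backtrack: best end state = 2; path = [2, 2, 2, 2]

path = [2, 2, 2, 2]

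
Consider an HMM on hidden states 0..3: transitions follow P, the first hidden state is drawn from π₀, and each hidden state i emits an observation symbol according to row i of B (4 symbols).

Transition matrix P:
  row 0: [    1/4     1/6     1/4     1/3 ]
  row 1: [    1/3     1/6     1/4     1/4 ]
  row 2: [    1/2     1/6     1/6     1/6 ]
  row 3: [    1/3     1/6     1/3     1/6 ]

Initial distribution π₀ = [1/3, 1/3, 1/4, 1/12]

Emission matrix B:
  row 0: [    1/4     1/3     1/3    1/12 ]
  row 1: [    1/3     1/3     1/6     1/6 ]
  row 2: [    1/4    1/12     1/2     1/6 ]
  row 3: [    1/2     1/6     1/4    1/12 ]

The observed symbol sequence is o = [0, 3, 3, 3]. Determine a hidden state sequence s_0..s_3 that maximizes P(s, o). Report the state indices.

path = [1, 2, 0, 2]

t=0: δ = [8.333e-02, 1.111e-01, 6.250e-02, 4.167e-02]  (obs o_0=0)
t=1: δ = [3.086e-03, 3.086e-03, 4.630e-03, 2.315e-03]  ψ = [1, 1, 1, 0]  (obs o_1=3)
t=2: δ = [1.929e-04, 1.286e-04, 1.286e-04, 8.573e-05]  ψ = [2, 2, 0, 0]  (obs o_2=3)
t=3: δ = [5.358e-06, 5.358e-06, 8.038e-06, 5.358e-06]  ψ = [2, 0, 0, 0]  (obs o_3=3)
backtrack: best end state = 2; path = [1, 2, 0, 2]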